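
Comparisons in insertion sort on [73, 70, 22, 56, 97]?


Algorithm: insertion sort
Input: [73, 70, 22, 56, 97]
Sorted: [22, 56, 70, 73, 97]

7


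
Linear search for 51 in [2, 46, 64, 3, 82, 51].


i=0: 2!=51
i=1: 46!=51
i=2: 64!=51
i=3: 3!=51
i=4: 82!=51
i=5: 51==51 found!

Found at 5, 6 comps


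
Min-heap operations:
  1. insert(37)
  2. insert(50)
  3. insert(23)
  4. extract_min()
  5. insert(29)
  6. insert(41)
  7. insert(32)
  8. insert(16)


insert(37) -> [37]
insert(50) -> [37, 50]
insert(23) -> [23, 50, 37]
extract_min()->23, [37, 50]
insert(29) -> [29, 50, 37]
insert(41) -> [29, 41, 37, 50]
insert(32) -> [29, 32, 37, 50, 41]
insert(16) -> [16, 32, 29, 50, 41, 37]

Final heap: [16, 32, 29, 50, 41, 37]


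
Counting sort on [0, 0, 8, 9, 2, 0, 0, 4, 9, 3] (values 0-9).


Input: [0, 0, 8, 9, 2, 0, 0, 4, 9, 3]
Counts: [4, 0, 1, 1, 1, 0, 0, 0, 1, 2]

Sorted: [0, 0, 0, 0, 2, 3, 4, 8, 9, 9]


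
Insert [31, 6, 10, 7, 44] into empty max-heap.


Insert 31: [31]
Insert 6: [31, 6]
Insert 10: [31, 6, 10]
Insert 7: [31, 7, 10, 6]
Insert 44: [44, 31, 10, 6, 7]

Final heap: [44, 31, 10, 6, 7]


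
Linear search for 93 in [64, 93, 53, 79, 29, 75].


i=0: 64!=93
i=1: 93==93 found!

Found at 1, 2 comps


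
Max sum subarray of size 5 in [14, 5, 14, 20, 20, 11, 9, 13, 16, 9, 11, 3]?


[0:5]: 73
[1:6]: 70
[2:7]: 74
[3:8]: 73
[4:9]: 69
[5:10]: 58
[6:11]: 58
[7:12]: 52

Max: 74 at [2:7]


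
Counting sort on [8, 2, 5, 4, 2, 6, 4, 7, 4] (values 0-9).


Input: [8, 2, 5, 4, 2, 6, 4, 7, 4]
Counts: [0, 0, 2, 0, 3, 1, 1, 1, 1, 0]

Sorted: [2, 2, 4, 4, 4, 5, 6, 7, 8]


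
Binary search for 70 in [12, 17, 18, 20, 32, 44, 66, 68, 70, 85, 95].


Step 1: lo=0, hi=10, mid=5, val=44
Step 2: lo=6, hi=10, mid=8, val=70

Found at index 8


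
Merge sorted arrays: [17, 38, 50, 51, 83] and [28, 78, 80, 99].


Take 17 from A
Take 28 from B
Take 38 from A
Take 50 from A
Take 51 from A
Take 78 from B
Take 80 from B
Take 83 from A

Merged: [17, 28, 38, 50, 51, 78, 80, 83, 99]


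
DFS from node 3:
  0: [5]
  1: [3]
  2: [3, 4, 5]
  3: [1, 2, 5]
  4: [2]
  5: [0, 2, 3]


Visit 3, push [5, 2, 1]
Visit 1, push []
Visit 2, push [5, 4]
Visit 4, push []
Visit 5, push [0]
Visit 0, push []

DFS order: [3, 1, 2, 4, 5, 0]


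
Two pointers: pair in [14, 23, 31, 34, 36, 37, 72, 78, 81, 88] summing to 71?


lo=0(14)+hi=9(88)=102
lo=0(14)+hi=8(81)=95
lo=0(14)+hi=7(78)=92
lo=0(14)+hi=6(72)=86
lo=0(14)+hi=5(37)=51
lo=1(23)+hi=5(37)=60
lo=2(31)+hi=5(37)=68
lo=3(34)+hi=5(37)=71

Yes: 34+37=71


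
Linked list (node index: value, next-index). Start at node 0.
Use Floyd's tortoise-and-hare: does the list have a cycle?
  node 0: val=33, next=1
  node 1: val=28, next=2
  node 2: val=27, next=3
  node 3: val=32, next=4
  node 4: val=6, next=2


Floyd's tortoise (slow, +1) and hare (fast, +2):
  init: slow=0, fast=0
  step 1: slow=1, fast=2
  step 2: slow=2, fast=4
  step 3: slow=3, fast=3
  slow == fast at node 3: cycle detected

Cycle: yes


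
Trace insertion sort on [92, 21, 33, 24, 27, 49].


Initial: [92, 21, 33, 24, 27, 49]
Insert 21: [21, 92, 33, 24, 27, 49]
Insert 33: [21, 33, 92, 24, 27, 49]
Insert 24: [21, 24, 33, 92, 27, 49]
Insert 27: [21, 24, 27, 33, 92, 49]
Insert 49: [21, 24, 27, 33, 49, 92]

Sorted: [21, 24, 27, 33, 49, 92]


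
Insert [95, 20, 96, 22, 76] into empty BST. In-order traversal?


Insert 95: root
Insert 20: L from 95
Insert 96: R from 95
Insert 22: L from 95 -> R from 20
Insert 76: L from 95 -> R from 20 -> R from 22

In-order: [20, 22, 76, 95, 96]


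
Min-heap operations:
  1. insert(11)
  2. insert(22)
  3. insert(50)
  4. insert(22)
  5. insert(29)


insert(11) -> [11]
insert(22) -> [11, 22]
insert(50) -> [11, 22, 50]
insert(22) -> [11, 22, 50, 22]
insert(29) -> [11, 22, 50, 22, 29]

Final heap: [11, 22, 50, 22, 29]


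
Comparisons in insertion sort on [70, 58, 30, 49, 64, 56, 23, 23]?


Algorithm: insertion sort
Input: [70, 58, 30, 49, 64, 56, 23, 23]
Sorted: [23, 23, 30, 49, 56, 58, 64, 70]

25


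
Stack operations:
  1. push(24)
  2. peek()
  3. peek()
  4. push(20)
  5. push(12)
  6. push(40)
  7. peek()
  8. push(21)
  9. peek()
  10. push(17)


push(24) -> [24]
peek()->24
peek()->24
push(20) -> [24, 20]
push(12) -> [24, 20, 12]
push(40) -> [24, 20, 12, 40]
peek()->40
push(21) -> [24, 20, 12, 40, 21]
peek()->21
push(17) -> [24, 20, 12, 40, 21, 17]

Final stack: [24, 20, 12, 40, 21, 17]


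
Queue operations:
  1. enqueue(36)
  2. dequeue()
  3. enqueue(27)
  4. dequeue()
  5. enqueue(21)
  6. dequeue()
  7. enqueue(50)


enqueue(36) -> [36]
dequeue()->36, []
enqueue(27) -> [27]
dequeue()->27, []
enqueue(21) -> [21]
dequeue()->21, []
enqueue(50) -> [50]

Final queue: [50]


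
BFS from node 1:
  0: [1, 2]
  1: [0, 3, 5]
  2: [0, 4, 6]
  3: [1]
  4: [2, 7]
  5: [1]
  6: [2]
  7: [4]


Visit 1, enqueue [0, 3, 5]
Visit 0, enqueue [2]
Visit 3, enqueue []
Visit 5, enqueue []
Visit 2, enqueue [4, 6]
Visit 4, enqueue [7]
Visit 6, enqueue []
Visit 7, enqueue []

BFS order: [1, 0, 3, 5, 2, 4, 6, 7]


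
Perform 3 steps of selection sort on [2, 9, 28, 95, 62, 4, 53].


Initial: [2, 9, 28, 95, 62, 4, 53]
Step 1: min=2 at 0
  Swap: [2, 9, 28, 95, 62, 4, 53]
Step 2: min=4 at 5
  Swap: [2, 4, 28, 95, 62, 9, 53]
Step 3: min=9 at 5
  Swap: [2, 4, 9, 95, 62, 28, 53]

After 3 steps: [2, 4, 9, 95, 62, 28, 53]


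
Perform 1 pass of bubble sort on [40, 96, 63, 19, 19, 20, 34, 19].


Initial: [40, 96, 63, 19, 19, 20, 34, 19]
Pass 1: [40, 63, 19, 19, 20, 34, 19, 96] (6 swaps)

After 1 pass: [40, 63, 19, 19, 20, 34, 19, 96]


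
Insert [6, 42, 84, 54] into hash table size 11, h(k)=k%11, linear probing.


Insert 6: h=6 -> slot 6
Insert 42: h=9 -> slot 9
Insert 84: h=7 -> slot 7
Insert 54: h=10 -> slot 10

Table: [None, None, None, None, None, None, 6, 84, None, 42, 54]


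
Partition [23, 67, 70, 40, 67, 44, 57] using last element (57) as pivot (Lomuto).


Pivot: 57
  23 <= 57: advance i (no swap)
  40 <= 57: swap -> [23, 40, 70, 67, 67, 44, 57]
  44 <= 57: swap -> [23, 40, 44, 67, 67, 70, 57]
Place pivot at 3: [23, 40, 44, 57, 67, 70, 67]

Partitioned: [23, 40, 44, 57, 67, 70, 67]


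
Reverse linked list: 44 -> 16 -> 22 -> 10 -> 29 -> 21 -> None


Step 1: curr=44, set curr.next=prev(None) | reversed so far: 44
Step 2: curr=16, set curr.next=prev(44) | reversed so far: 16 -> 44
Step 3: curr=22, set curr.next=prev(16) | reversed so far: 22 -> 16 -> 44
Step 4: curr=10, set curr.next=prev(22) | reversed so far: 10 -> 22 -> 16 -> 44
Step 5: curr=29, set curr.next=prev(10) | reversed so far: 29 -> 10 -> 22 -> 16 -> 44
Step 6: curr=21, set curr.next=prev(29) | reversed so far: 21 -> 29 -> 10 -> 22 -> 16 -> 44

21 -> 29 -> 10 -> 22 -> 16 -> 44 -> None


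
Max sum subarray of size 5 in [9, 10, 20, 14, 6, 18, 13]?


[0:5]: 59
[1:6]: 68
[2:7]: 71

Max: 71 at [2:7]


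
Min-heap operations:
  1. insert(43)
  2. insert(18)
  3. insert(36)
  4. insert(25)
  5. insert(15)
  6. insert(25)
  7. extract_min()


insert(43) -> [43]
insert(18) -> [18, 43]
insert(36) -> [18, 43, 36]
insert(25) -> [18, 25, 36, 43]
insert(15) -> [15, 18, 36, 43, 25]
insert(25) -> [15, 18, 25, 43, 25, 36]
extract_min()->15, [18, 25, 25, 43, 36]

Final heap: [18, 25, 25, 43, 36]


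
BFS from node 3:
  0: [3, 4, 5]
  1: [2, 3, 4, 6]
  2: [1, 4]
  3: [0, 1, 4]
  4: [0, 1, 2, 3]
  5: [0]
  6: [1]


Visit 3, enqueue [0, 1, 4]
Visit 0, enqueue [5]
Visit 1, enqueue [2, 6]
Visit 4, enqueue []
Visit 5, enqueue []
Visit 2, enqueue []
Visit 6, enqueue []

BFS order: [3, 0, 1, 4, 5, 2, 6]


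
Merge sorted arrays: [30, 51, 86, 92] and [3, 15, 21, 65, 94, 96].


Take 3 from B
Take 15 from B
Take 21 from B
Take 30 from A
Take 51 from A
Take 65 from B
Take 86 from A
Take 92 from A

Merged: [3, 15, 21, 30, 51, 65, 86, 92, 94, 96]


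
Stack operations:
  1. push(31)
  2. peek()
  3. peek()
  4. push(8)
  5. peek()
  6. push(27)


push(31) -> [31]
peek()->31
peek()->31
push(8) -> [31, 8]
peek()->8
push(27) -> [31, 8, 27]

Final stack: [31, 8, 27]


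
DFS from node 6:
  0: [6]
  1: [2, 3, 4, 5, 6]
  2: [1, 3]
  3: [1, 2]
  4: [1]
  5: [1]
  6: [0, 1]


Visit 6, push [1, 0]
Visit 0, push []
Visit 1, push [5, 4, 3, 2]
Visit 2, push [3]
Visit 3, push []
Visit 4, push []
Visit 5, push []

DFS order: [6, 0, 1, 2, 3, 4, 5]


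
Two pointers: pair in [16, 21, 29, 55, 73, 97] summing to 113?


lo=0(16)+hi=5(97)=113

Yes: 16+97=113


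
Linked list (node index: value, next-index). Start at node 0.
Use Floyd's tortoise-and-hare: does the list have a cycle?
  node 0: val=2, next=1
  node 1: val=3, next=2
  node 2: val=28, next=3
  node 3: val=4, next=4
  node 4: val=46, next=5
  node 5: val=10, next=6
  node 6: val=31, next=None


Floyd's tortoise (slow, +1) and hare (fast, +2):
  init: slow=0, fast=0
  step 1: slow=1, fast=2
  step 2: slow=2, fast=4
  step 3: slow=3, fast=6
  step 4: fast -> None, no cycle

Cycle: no


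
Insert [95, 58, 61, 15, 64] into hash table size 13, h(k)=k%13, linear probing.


Insert 95: h=4 -> slot 4
Insert 58: h=6 -> slot 6
Insert 61: h=9 -> slot 9
Insert 15: h=2 -> slot 2
Insert 64: h=12 -> slot 12

Table: [None, None, 15, None, 95, None, 58, None, None, 61, None, None, 64]


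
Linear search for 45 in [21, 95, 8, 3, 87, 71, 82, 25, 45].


i=0: 21!=45
i=1: 95!=45
i=2: 8!=45
i=3: 3!=45
i=4: 87!=45
i=5: 71!=45
i=6: 82!=45
i=7: 25!=45
i=8: 45==45 found!

Found at 8, 9 comps


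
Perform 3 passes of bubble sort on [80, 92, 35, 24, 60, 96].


Initial: [80, 92, 35, 24, 60, 96]
Pass 1: [80, 35, 24, 60, 92, 96] (3 swaps)
Pass 2: [35, 24, 60, 80, 92, 96] (3 swaps)
Pass 3: [24, 35, 60, 80, 92, 96] (1 swaps)

After 3 passes: [24, 35, 60, 80, 92, 96]


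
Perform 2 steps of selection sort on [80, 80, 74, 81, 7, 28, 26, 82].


Initial: [80, 80, 74, 81, 7, 28, 26, 82]
Step 1: min=7 at 4
  Swap: [7, 80, 74, 81, 80, 28, 26, 82]
Step 2: min=26 at 6
  Swap: [7, 26, 74, 81, 80, 28, 80, 82]

After 2 steps: [7, 26, 74, 81, 80, 28, 80, 82]


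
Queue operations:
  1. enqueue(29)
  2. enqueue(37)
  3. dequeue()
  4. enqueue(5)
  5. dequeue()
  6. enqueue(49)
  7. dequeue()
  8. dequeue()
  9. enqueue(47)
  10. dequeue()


enqueue(29) -> [29]
enqueue(37) -> [29, 37]
dequeue()->29, [37]
enqueue(5) -> [37, 5]
dequeue()->37, [5]
enqueue(49) -> [5, 49]
dequeue()->5, [49]
dequeue()->49, []
enqueue(47) -> [47]
dequeue()->47, []

Final queue: []


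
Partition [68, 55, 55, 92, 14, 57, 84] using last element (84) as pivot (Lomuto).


Pivot: 84
  68 <= 84: advance i (no swap)
  55 <= 84: advance i (no swap)
  55 <= 84: advance i (no swap)
  14 <= 84: swap -> [68, 55, 55, 14, 92, 57, 84]
  57 <= 84: swap -> [68, 55, 55, 14, 57, 92, 84]
Place pivot at 5: [68, 55, 55, 14, 57, 84, 92]

Partitioned: [68, 55, 55, 14, 57, 84, 92]


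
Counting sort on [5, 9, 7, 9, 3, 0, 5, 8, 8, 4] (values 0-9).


Input: [5, 9, 7, 9, 3, 0, 5, 8, 8, 4]
Counts: [1, 0, 0, 1, 1, 2, 0, 1, 2, 2]

Sorted: [0, 3, 4, 5, 5, 7, 8, 8, 9, 9]


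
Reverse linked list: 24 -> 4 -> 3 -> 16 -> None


Step 1: curr=24, set curr.next=prev(None) | reversed so far: 24
Step 2: curr=4, set curr.next=prev(24) | reversed so far: 4 -> 24
Step 3: curr=3, set curr.next=prev(4) | reversed so far: 3 -> 4 -> 24
Step 4: curr=16, set curr.next=prev(3) | reversed so far: 16 -> 3 -> 4 -> 24

16 -> 3 -> 4 -> 24 -> None


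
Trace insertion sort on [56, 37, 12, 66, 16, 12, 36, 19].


Initial: [56, 37, 12, 66, 16, 12, 36, 19]
Insert 37: [37, 56, 12, 66, 16, 12, 36, 19]
Insert 12: [12, 37, 56, 66, 16, 12, 36, 19]
Insert 66: [12, 37, 56, 66, 16, 12, 36, 19]
Insert 16: [12, 16, 37, 56, 66, 12, 36, 19]
Insert 12: [12, 12, 16, 37, 56, 66, 36, 19]
Insert 36: [12, 12, 16, 36, 37, 56, 66, 19]
Insert 19: [12, 12, 16, 19, 36, 37, 56, 66]

Sorted: [12, 12, 16, 19, 36, 37, 56, 66]


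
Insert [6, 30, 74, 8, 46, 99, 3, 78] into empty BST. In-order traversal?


Insert 6: root
Insert 30: R from 6
Insert 74: R from 6 -> R from 30
Insert 8: R from 6 -> L from 30
Insert 46: R from 6 -> R from 30 -> L from 74
Insert 99: R from 6 -> R from 30 -> R from 74
Insert 3: L from 6
Insert 78: R from 6 -> R from 30 -> R from 74 -> L from 99

In-order: [3, 6, 8, 30, 46, 74, 78, 99]


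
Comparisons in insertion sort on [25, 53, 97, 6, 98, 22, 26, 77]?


Algorithm: insertion sort
Input: [25, 53, 97, 6, 98, 22, 26, 77]
Sorted: [6, 22, 25, 26, 53, 77, 97, 98]

18


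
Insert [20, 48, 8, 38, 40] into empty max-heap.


Insert 20: [20]
Insert 48: [48, 20]
Insert 8: [48, 20, 8]
Insert 38: [48, 38, 8, 20]
Insert 40: [48, 40, 8, 20, 38]

Final heap: [48, 40, 8, 20, 38]


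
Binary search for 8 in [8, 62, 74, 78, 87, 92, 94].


Step 1: lo=0, hi=6, mid=3, val=78
Step 2: lo=0, hi=2, mid=1, val=62
Step 3: lo=0, hi=0, mid=0, val=8

Found at index 0


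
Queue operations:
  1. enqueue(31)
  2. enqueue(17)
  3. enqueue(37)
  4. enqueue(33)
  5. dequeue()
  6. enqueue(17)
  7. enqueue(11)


enqueue(31) -> [31]
enqueue(17) -> [31, 17]
enqueue(37) -> [31, 17, 37]
enqueue(33) -> [31, 17, 37, 33]
dequeue()->31, [17, 37, 33]
enqueue(17) -> [17, 37, 33, 17]
enqueue(11) -> [17, 37, 33, 17, 11]

Final queue: [17, 37, 33, 17, 11]


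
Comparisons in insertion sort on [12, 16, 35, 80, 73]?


Algorithm: insertion sort
Input: [12, 16, 35, 80, 73]
Sorted: [12, 16, 35, 73, 80]

5


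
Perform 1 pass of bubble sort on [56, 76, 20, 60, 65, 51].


Initial: [56, 76, 20, 60, 65, 51]
Pass 1: [56, 20, 60, 65, 51, 76] (4 swaps)

After 1 pass: [56, 20, 60, 65, 51, 76]


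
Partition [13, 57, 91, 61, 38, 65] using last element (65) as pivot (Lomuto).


Pivot: 65
  13 <= 65: advance i (no swap)
  57 <= 65: advance i (no swap)
  61 <= 65: swap -> [13, 57, 61, 91, 38, 65]
  38 <= 65: swap -> [13, 57, 61, 38, 91, 65]
Place pivot at 4: [13, 57, 61, 38, 65, 91]

Partitioned: [13, 57, 61, 38, 65, 91]


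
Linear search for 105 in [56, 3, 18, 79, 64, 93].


i=0: 56!=105
i=1: 3!=105
i=2: 18!=105
i=3: 79!=105
i=4: 64!=105
i=5: 93!=105

Not found, 6 comps


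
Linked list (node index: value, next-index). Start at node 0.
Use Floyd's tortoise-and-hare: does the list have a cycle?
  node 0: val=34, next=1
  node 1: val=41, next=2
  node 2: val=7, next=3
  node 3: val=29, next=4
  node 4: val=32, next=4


Floyd's tortoise (slow, +1) and hare (fast, +2):
  init: slow=0, fast=0
  step 1: slow=1, fast=2
  step 2: slow=2, fast=4
  step 3: slow=3, fast=4
  step 4: slow=4, fast=4
  slow == fast at node 4: cycle detected

Cycle: yes


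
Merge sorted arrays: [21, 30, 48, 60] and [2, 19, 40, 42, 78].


Take 2 from B
Take 19 from B
Take 21 from A
Take 30 from A
Take 40 from B
Take 42 from B
Take 48 from A
Take 60 from A

Merged: [2, 19, 21, 30, 40, 42, 48, 60, 78]


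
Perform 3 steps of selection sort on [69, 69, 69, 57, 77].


Initial: [69, 69, 69, 57, 77]
Step 1: min=57 at 3
  Swap: [57, 69, 69, 69, 77]
Step 2: min=69 at 1
  Swap: [57, 69, 69, 69, 77]
Step 3: min=69 at 2
  Swap: [57, 69, 69, 69, 77]

After 3 steps: [57, 69, 69, 69, 77]


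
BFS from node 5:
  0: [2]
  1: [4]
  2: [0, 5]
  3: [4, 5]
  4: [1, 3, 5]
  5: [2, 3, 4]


Visit 5, enqueue [2, 3, 4]
Visit 2, enqueue [0]
Visit 3, enqueue []
Visit 4, enqueue [1]
Visit 0, enqueue []
Visit 1, enqueue []

BFS order: [5, 2, 3, 4, 0, 1]


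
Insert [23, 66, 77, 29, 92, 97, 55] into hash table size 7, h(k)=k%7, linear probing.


Insert 23: h=2 -> slot 2
Insert 66: h=3 -> slot 3
Insert 77: h=0 -> slot 0
Insert 29: h=1 -> slot 1
Insert 92: h=1, 3 probes -> slot 4
Insert 97: h=6 -> slot 6
Insert 55: h=6, 6 probes -> slot 5

Table: [77, 29, 23, 66, 92, 55, 97]


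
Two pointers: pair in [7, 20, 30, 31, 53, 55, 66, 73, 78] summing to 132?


lo=0(7)+hi=8(78)=85
lo=1(20)+hi=8(78)=98
lo=2(30)+hi=8(78)=108
lo=3(31)+hi=8(78)=109
lo=4(53)+hi=8(78)=131
lo=5(55)+hi=8(78)=133
lo=5(55)+hi=7(73)=128
lo=6(66)+hi=7(73)=139

No pair found


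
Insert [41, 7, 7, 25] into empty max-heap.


Insert 41: [41]
Insert 7: [41, 7]
Insert 7: [41, 7, 7]
Insert 25: [41, 25, 7, 7]

Final heap: [41, 25, 7, 7]


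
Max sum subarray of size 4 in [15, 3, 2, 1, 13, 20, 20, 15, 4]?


[0:4]: 21
[1:5]: 19
[2:6]: 36
[3:7]: 54
[4:8]: 68
[5:9]: 59

Max: 68 at [4:8]


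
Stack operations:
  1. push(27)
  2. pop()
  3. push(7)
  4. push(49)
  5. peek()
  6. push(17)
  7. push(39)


push(27) -> [27]
pop()->27, []
push(7) -> [7]
push(49) -> [7, 49]
peek()->49
push(17) -> [7, 49, 17]
push(39) -> [7, 49, 17, 39]

Final stack: [7, 49, 17, 39]


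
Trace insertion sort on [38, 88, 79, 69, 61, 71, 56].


Initial: [38, 88, 79, 69, 61, 71, 56]
Insert 88: [38, 88, 79, 69, 61, 71, 56]
Insert 79: [38, 79, 88, 69, 61, 71, 56]
Insert 69: [38, 69, 79, 88, 61, 71, 56]
Insert 61: [38, 61, 69, 79, 88, 71, 56]
Insert 71: [38, 61, 69, 71, 79, 88, 56]
Insert 56: [38, 56, 61, 69, 71, 79, 88]

Sorted: [38, 56, 61, 69, 71, 79, 88]


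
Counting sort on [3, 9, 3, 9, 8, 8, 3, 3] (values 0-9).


Input: [3, 9, 3, 9, 8, 8, 3, 3]
Counts: [0, 0, 0, 4, 0, 0, 0, 0, 2, 2]

Sorted: [3, 3, 3, 3, 8, 8, 9, 9]


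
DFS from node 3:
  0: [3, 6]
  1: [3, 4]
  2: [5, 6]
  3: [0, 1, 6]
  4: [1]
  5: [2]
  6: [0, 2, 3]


Visit 3, push [6, 1, 0]
Visit 0, push [6]
Visit 6, push [2]
Visit 2, push [5]
Visit 5, push []
Visit 1, push [4]
Visit 4, push []

DFS order: [3, 0, 6, 2, 5, 1, 4]


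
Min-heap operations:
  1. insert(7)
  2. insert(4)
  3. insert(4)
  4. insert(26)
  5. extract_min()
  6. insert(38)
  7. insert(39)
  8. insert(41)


insert(7) -> [7]
insert(4) -> [4, 7]
insert(4) -> [4, 7, 4]
insert(26) -> [4, 7, 4, 26]
extract_min()->4, [4, 7, 26]
insert(38) -> [4, 7, 26, 38]
insert(39) -> [4, 7, 26, 38, 39]
insert(41) -> [4, 7, 26, 38, 39, 41]

Final heap: [4, 7, 26, 38, 39, 41]


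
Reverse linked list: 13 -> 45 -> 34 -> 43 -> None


Step 1: curr=13, set curr.next=prev(None) | reversed so far: 13
Step 2: curr=45, set curr.next=prev(13) | reversed so far: 45 -> 13
Step 3: curr=34, set curr.next=prev(45) | reversed so far: 34 -> 45 -> 13
Step 4: curr=43, set curr.next=prev(34) | reversed so far: 43 -> 34 -> 45 -> 13

43 -> 34 -> 45 -> 13 -> None


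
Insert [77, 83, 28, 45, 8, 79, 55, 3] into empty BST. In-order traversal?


Insert 77: root
Insert 83: R from 77
Insert 28: L from 77
Insert 45: L from 77 -> R from 28
Insert 8: L from 77 -> L from 28
Insert 79: R from 77 -> L from 83
Insert 55: L from 77 -> R from 28 -> R from 45
Insert 3: L from 77 -> L from 28 -> L from 8

In-order: [3, 8, 28, 45, 55, 77, 79, 83]


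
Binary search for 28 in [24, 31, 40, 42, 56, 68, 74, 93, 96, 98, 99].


Step 1: lo=0, hi=10, mid=5, val=68
Step 2: lo=0, hi=4, mid=2, val=40
Step 3: lo=0, hi=1, mid=0, val=24
Step 4: lo=1, hi=1, mid=1, val=31

Not found


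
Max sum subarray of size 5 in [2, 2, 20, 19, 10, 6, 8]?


[0:5]: 53
[1:6]: 57
[2:7]: 63

Max: 63 at [2:7]


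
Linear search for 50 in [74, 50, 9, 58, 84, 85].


i=0: 74!=50
i=1: 50==50 found!

Found at 1, 2 comps


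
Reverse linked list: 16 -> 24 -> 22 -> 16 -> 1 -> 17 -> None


Step 1: curr=16, set curr.next=prev(None) | reversed so far: 16
Step 2: curr=24, set curr.next=prev(16) | reversed so far: 24 -> 16
Step 3: curr=22, set curr.next=prev(24) | reversed so far: 22 -> 24 -> 16
Step 4: curr=16, set curr.next=prev(22) | reversed so far: 16 -> 22 -> 24 -> 16
Step 5: curr=1, set curr.next=prev(16) | reversed so far: 1 -> 16 -> 22 -> 24 -> 16
Step 6: curr=17, set curr.next=prev(1) | reversed so far: 17 -> 1 -> 16 -> 22 -> 24 -> 16

17 -> 1 -> 16 -> 22 -> 24 -> 16 -> None


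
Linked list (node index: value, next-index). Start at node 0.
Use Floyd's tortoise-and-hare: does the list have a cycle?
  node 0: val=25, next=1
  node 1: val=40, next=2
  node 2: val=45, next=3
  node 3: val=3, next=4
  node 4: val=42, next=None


Floyd's tortoise (slow, +1) and hare (fast, +2):
  init: slow=0, fast=0
  step 1: slow=1, fast=2
  step 2: slow=2, fast=4
  step 3: fast -> None, no cycle

Cycle: no


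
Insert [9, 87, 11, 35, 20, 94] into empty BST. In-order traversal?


Insert 9: root
Insert 87: R from 9
Insert 11: R from 9 -> L from 87
Insert 35: R from 9 -> L from 87 -> R from 11
Insert 20: R from 9 -> L from 87 -> R from 11 -> L from 35
Insert 94: R from 9 -> R from 87

In-order: [9, 11, 20, 35, 87, 94]


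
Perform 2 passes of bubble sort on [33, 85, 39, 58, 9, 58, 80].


Initial: [33, 85, 39, 58, 9, 58, 80]
Pass 1: [33, 39, 58, 9, 58, 80, 85] (5 swaps)
Pass 2: [33, 39, 9, 58, 58, 80, 85] (1 swaps)

After 2 passes: [33, 39, 9, 58, 58, 80, 85]


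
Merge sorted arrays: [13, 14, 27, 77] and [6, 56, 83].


Take 6 from B
Take 13 from A
Take 14 from A
Take 27 from A
Take 56 from B
Take 77 from A

Merged: [6, 13, 14, 27, 56, 77, 83]


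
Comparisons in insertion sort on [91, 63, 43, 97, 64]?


Algorithm: insertion sort
Input: [91, 63, 43, 97, 64]
Sorted: [43, 63, 64, 91, 97]

7


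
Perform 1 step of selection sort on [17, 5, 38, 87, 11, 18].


Initial: [17, 5, 38, 87, 11, 18]
Step 1: min=5 at 1
  Swap: [5, 17, 38, 87, 11, 18]

After 1 step: [5, 17, 38, 87, 11, 18]


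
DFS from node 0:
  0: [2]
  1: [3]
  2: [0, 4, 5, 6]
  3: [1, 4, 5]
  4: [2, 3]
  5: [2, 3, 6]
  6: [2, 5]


Visit 0, push [2]
Visit 2, push [6, 5, 4]
Visit 4, push [3]
Visit 3, push [5, 1]
Visit 1, push []
Visit 5, push [6]
Visit 6, push []

DFS order: [0, 2, 4, 3, 1, 5, 6]


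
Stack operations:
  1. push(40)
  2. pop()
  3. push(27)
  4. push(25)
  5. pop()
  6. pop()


push(40) -> [40]
pop()->40, []
push(27) -> [27]
push(25) -> [27, 25]
pop()->25, [27]
pop()->27, []

Final stack: []


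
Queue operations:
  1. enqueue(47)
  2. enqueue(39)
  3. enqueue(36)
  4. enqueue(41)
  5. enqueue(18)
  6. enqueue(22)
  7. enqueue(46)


enqueue(47) -> [47]
enqueue(39) -> [47, 39]
enqueue(36) -> [47, 39, 36]
enqueue(41) -> [47, 39, 36, 41]
enqueue(18) -> [47, 39, 36, 41, 18]
enqueue(22) -> [47, 39, 36, 41, 18, 22]
enqueue(46) -> [47, 39, 36, 41, 18, 22, 46]

Final queue: [47, 39, 36, 41, 18, 22, 46]


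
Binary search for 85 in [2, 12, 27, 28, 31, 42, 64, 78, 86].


Step 1: lo=0, hi=8, mid=4, val=31
Step 2: lo=5, hi=8, mid=6, val=64
Step 3: lo=7, hi=8, mid=7, val=78
Step 4: lo=8, hi=8, mid=8, val=86

Not found


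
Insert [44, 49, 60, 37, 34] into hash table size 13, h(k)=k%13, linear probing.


Insert 44: h=5 -> slot 5
Insert 49: h=10 -> slot 10
Insert 60: h=8 -> slot 8
Insert 37: h=11 -> slot 11
Insert 34: h=8, 1 probes -> slot 9

Table: [None, None, None, None, None, 44, None, None, 60, 34, 49, 37, None]


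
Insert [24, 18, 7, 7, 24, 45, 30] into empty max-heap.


Insert 24: [24]
Insert 18: [24, 18]
Insert 7: [24, 18, 7]
Insert 7: [24, 18, 7, 7]
Insert 24: [24, 24, 7, 7, 18]
Insert 45: [45, 24, 24, 7, 18, 7]
Insert 30: [45, 24, 30, 7, 18, 7, 24]

Final heap: [45, 24, 30, 7, 18, 7, 24]


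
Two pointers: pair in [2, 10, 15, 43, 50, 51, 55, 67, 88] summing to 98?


lo=0(2)+hi=8(88)=90
lo=1(10)+hi=8(88)=98

Yes: 10+88=98


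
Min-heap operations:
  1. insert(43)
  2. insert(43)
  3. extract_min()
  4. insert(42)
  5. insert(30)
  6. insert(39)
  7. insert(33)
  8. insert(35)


insert(43) -> [43]
insert(43) -> [43, 43]
extract_min()->43, [43]
insert(42) -> [42, 43]
insert(30) -> [30, 43, 42]
insert(39) -> [30, 39, 42, 43]
insert(33) -> [30, 33, 42, 43, 39]
insert(35) -> [30, 33, 35, 43, 39, 42]

Final heap: [30, 33, 35, 43, 39, 42]


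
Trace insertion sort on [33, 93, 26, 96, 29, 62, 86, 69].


Initial: [33, 93, 26, 96, 29, 62, 86, 69]
Insert 93: [33, 93, 26, 96, 29, 62, 86, 69]
Insert 26: [26, 33, 93, 96, 29, 62, 86, 69]
Insert 96: [26, 33, 93, 96, 29, 62, 86, 69]
Insert 29: [26, 29, 33, 93, 96, 62, 86, 69]
Insert 62: [26, 29, 33, 62, 93, 96, 86, 69]
Insert 86: [26, 29, 33, 62, 86, 93, 96, 69]
Insert 69: [26, 29, 33, 62, 69, 86, 93, 96]

Sorted: [26, 29, 33, 62, 69, 86, 93, 96]


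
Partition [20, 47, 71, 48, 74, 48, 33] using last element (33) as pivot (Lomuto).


Pivot: 33
  20 <= 33: advance i (no swap)
Place pivot at 1: [20, 33, 71, 48, 74, 48, 47]

Partitioned: [20, 33, 71, 48, 74, 48, 47]


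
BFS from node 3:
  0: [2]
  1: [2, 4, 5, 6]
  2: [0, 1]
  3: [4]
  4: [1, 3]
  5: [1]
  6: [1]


Visit 3, enqueue [4]
Visit 4, enqueue [1]
Visit 1, enqueue [2, 5, 6]
Visit 2, enqueue [0]
Visit 5, enqueue []
Visit 6, enqueue []
Visit 0, enqueue []

BFS order: [3, 4, 1, 2, 5, 6, 0]


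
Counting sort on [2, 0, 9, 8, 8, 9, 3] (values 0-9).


Input: [2, 0, 9, 8, 8, 9, 3]
Counts: [1, 0, 1, 1, 0, 0, 0, 0, 2, 2]

Sorted: [0, 2, 3, 8, 8, 9, 9]


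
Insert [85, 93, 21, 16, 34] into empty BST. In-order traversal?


Insert 85: root
Insert 93: R from 85
Insert 21: L from 85
Insert 16: L from 85 -> L from 21
Insert 34: L from 85 -> R from 21

In-order: [16, 21, 34, 85, 93]


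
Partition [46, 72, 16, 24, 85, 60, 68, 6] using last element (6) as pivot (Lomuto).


Pivot: 6
Place pivot at 0: [6, 72, 16, 24, 85, 60, 68, 46]

Partitioned: [6, 72, 16, 24, 85, 60, 68, 46]


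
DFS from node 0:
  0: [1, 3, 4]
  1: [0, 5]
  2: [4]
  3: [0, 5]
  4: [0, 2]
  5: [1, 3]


Visit 0, push [4, 3, 1]
Visit 1, push [5]
Visit 5, push [3]
Visit 3, push []
Visit 4, push [2]
Visit 2, push []

DFS order: [0, 1, 5, 3, 4, 2]


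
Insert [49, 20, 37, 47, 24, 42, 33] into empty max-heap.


Insert 49: [49]
Insert 20: [49, 20]
Insert 37: [49, 20, 37]
Insert 47: [49, 47, 37, 20]
Insert 24: [49, 47, 37, 20, 24]
Insert 42: [49, 47, 42, 20, 24, 37]
Insert 33: [49, 47, 42, 20, 24, 37, 33]

Final heap: [49, 47, 42, 20, 24, 37, 33]


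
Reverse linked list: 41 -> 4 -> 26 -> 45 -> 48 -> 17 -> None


Step 1: curr=41, set curr.next=prev(None) | reversed so far: 41
Step 2: curr=4, set curr.next=prev(41) | reversed so far: 4 -> 41
Step 3: curr=26, set curr.next=prev(4) | reversed so far: 26 -> 4 -> 41
Step 4: curr=45, set curr.next=prev(26) | reversed so far: 45 -> 26 -> 4 -> 41
Step 5: curr=48, set curr.next=prev(45) | reversed so far: 48 -> 45 -> 26 -> 4 -> 41
Step 6: curr=17, set curr.next=prev(48) | reversed so far: 17 -> 48 -> 45 -> 26 -> 4 -> 41

17 -> 48 -> 45 -> 26 -> 4 -> 41 -> None


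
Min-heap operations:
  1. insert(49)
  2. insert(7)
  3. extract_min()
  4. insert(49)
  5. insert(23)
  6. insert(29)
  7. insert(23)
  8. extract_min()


insert(49) -> [49]
insert(7) -> [7, 49]
extract_min()->7, [49]
insert(49) -> [49, 49]
insert(23) -> [23, 49, 49]
insert(29) -> [23, 29, 49, 49]
insert(23) -> [23, 23, 49, 49, 29]
extract_min()->23, [23, 29, 49, 49]

Final heap: [23, 29, 49, 49]


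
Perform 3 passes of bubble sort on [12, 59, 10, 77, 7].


Initial: [12, 59, 10, 77, 7]
Pass 1: [12, 10, 59, 7, 77] (2 swaps)
Pass 2: [10, 12, 7, 59, 77] (2 swaps)
Pass 3: [10, 7, 12, 59, 77] (1 swaps)

After 3 passes: [10, 7, 12, 59, 77]


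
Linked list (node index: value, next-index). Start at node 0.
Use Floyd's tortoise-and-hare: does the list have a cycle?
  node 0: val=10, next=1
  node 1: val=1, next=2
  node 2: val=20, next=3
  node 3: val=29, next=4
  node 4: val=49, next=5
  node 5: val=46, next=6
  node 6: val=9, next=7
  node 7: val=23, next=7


Floyd's tortoise (slow, +1) and hare (fast, +2):
  init: slow=0, fast=0
  step 1: slow=1, fast=2
  step 2: slow=2, fast=4
  step 3: slow=3, fast=6
  step 4: slow=4, fast=7
  step 5: slow=5, fast=7
  step 6: slow=6, fast=7
  step 7: slow=7, fast=7
  slow == fast at node 7: cycle detected

Cycle: yes


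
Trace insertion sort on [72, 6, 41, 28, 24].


Initial: [72, 6, 41, 28, 24]
Insert 6: [6, 72, 41, 28, 24]
Insert 41: [6, 41, 72, 28, 24]
Insert 28: [6, 28, 41, 72, 24]
Insert 24: [6, 24, 28, 41, 72]

Sorted: [6, 24, 28, 41, 72]


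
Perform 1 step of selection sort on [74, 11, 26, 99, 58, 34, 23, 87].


Initial: [74, 11, 26, 99, 58, 34, 23, 87]
Step 1: min=11 at 1
  Swap: [11, 74, 26, 99, 58, 34, 23, 87]

After 1 step: [11, 74, 26, 99, 58, 34, 23, 87]


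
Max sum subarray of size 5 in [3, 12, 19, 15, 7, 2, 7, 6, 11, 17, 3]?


[0:5]: 56
[1:6]: 55
[2:7]: 50
[3:8]: 37
[4:9]: 33
[5:10]: 43
[6:11]: 44

Max: 56 at [0:5]


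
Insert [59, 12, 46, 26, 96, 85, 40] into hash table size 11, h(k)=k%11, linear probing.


Insert 59: h=4 -> slot 4
Insert 12: h=1 -> slot 1
Insert 46: h=2 -> slot 2
Insert 26: h=4, 1 probes -> slot 5
Insert 96: h=8 -> slot 8
Insert 85: h=8, 1 probes -> slot 9
Insert 40: h=7 -> slot 7

Table: [None, 12, 46, None, 59, 26, None, 40, 96, 85, None]


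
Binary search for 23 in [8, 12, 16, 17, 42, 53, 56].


Step 1: lo=0, hi=6, mid=3, val=17
Step 2: lo=4, hi=6, mid=5, val=53
Step 3: lo=4, hi=4, mid=4, val=42

Not found


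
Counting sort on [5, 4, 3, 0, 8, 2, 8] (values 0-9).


Input: [5, 4, 3, 0, 8, 2, 8]
Counts: [1, 0, 1, 1, 1, 1, 0, 0, 2, 0]

Sorted: [0, 2, 3, 4, 5, 8, 8]


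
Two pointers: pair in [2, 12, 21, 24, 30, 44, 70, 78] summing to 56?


lo=0(2)+hi=7(78)=80
lo=0(2)+hi=6(70)=72
lo=0(2)+hi=5(44)=46
lo=1(12)+hi=5(44)=56

Yes: 12+44=56


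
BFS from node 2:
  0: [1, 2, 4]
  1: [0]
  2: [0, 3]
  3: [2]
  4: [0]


Visit 2, enqueue [0, 3]
Visit 0, enqueue [1, 4]
Visit 3, enqueue []
Visit 1, enqueue []
Visit 4, enqueue []

BFS order: [2, 0, 3, 1, 4]


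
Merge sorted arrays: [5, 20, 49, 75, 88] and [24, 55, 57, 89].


Take 5 from A
Take 20 from A
Take 24 from B
Take 49 from A
Take 55 from B
Take 57 from B
Take 75 from A
Take 88 from A

Merged: [5, 20, 24, 49, 55, 57, 75, 88, 89]


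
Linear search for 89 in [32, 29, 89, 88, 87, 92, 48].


i=0: 32!=89
i=1: 29!=89
i=2: 89==89 found!

Found at 2, 3 comps


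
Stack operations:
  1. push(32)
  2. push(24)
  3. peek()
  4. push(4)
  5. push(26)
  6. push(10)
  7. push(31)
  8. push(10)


push(32) -> [32]
push(24) -> [32, 24]
peek()->24
push(4) -> [32, 24, 4]
push(26) -> [32, 24, 4, 26]
push(10) -> [32, 24, 4, 26, 10]
push(31) -> [32, 24, 4, 26, 10, 31]
push(10) -> [32, 24, 4, 26, 10, 31, 10]

Final stack: [32, 24, 4, 26, 10, 31, 10]


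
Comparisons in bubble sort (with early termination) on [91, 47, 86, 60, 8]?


Algorithm: bubble sort (with early termination)
Input: [91, 47, 86, 60, 8]
Sorted: [8, 47, 60, 86, 91]

10


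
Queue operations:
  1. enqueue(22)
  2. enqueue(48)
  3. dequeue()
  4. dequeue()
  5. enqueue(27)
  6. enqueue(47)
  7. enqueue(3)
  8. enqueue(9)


enqueue(22) -> [22]
enqueue(48) -> [22, 48]
dequeue()->22, [48]
dequeue()->48, []
enqueue(27) -> [27]
enqueue(47) -> [27, 47]
enqueue(3) -> [27, 47, 3]
enqueue(9) -> [27, 47, 3, 9]

Final queue: [27, 47, 3, 9]


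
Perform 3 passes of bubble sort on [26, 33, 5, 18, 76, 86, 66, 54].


Initial: [26, 33, 5, 18, 76, 86, 66, 54]
Pass 1: [26, 5, 18, 33, 76, 66, 54, 86] (4 swaps)
Pass 2: [5, 18, 26, 33, 66, 54, 76, 86] (4 swaps)
Pass 3: [5, 18, 26, 33, 54, 66, 76, 86] (1 swaps)

After 3 passes: [5, 18, 26, 33, 54, 66, 76, 86]


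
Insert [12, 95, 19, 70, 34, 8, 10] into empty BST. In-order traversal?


Insert 12: root
Insert 95: R from 12
Insert 19: R from 12 -> L from 95
Insert 70: R from 12 -> L from 95 -> R from 19
Insert 34: R from 12 -> L from 95 -> R from 19 -> L from 70
Insert 8: L from 12
Insert 10: L from 12 -> R from 8

In-order: [8, 10, 12, 19, 34, 70, 95]


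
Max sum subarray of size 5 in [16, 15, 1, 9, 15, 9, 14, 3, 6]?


[0:5]: 56
[1:6]: 49
[2:7]: 48
[3:8]: 50
[4:9]: 47

Max: 56 at [0:5]


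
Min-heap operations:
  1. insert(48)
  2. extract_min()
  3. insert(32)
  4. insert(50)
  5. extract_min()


insert(48) -> [48]
extract_min()->48, []
insert(32) -> [32]
insert(50) -> [32, 50]
extract_min()->32, [50]

Final heap: [50]


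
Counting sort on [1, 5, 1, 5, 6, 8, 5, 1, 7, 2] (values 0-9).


Input: [1, 5, 1, 5, 6, 8, 5, 1, 7, 2]
Counts: [0, 3, 1, 0, 0, 3, 1, 1, 1, 0]

Sorted: [1, 1, 1, 2, 5, 5, 5, 6, 7, 8]


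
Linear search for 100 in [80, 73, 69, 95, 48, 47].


i=0: 80!=100
i=1: 73!=100
i=2: 69!=100
i=3: 95!=100
i=4: 48!=100
i=5: 47!=100

Not found, 6 comps


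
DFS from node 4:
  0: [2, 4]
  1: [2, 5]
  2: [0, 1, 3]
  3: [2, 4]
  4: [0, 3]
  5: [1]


Visit 4, push [3, 0]
Visit 0, push [2]
Visit 2, push [3, 1]
Visit 1, push [5]
Visit 5, push []
Visit 3, push []

DFS order: [4, 0, 2, 1, 5, 3]


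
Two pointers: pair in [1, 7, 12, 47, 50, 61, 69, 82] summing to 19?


lo=0(1)+hi=7(82)=83
lo=0(1)+hi=6(69)=70
lo=0(1)+hi=5(61)=62
lo=0(1)+hi=4(50)=51
lo=0(1)+hi=3(47)=48
lo=0(1)+hi=2(12)=13
lo=1(7)+hi=2(12)=19

Yes: 7+12=19


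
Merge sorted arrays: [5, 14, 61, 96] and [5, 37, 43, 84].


Take 5 from A
Take 5 from B
Take 14 from A
Take 37 from B
Take 43 from B
Take 61 from A
Take 84 from B

Merged: [5, 5, 14, 37, 43, 61, 84, 96]


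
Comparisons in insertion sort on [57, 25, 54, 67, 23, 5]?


Algorithm: insertion sort
Input: [57, 25, 54, 67, 23, 5]
Sorted: [5, 23, 25, 54, 57, 67]

13


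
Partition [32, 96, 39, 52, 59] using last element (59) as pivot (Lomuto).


Pivot: 59
  32 <= 59: advance i (no swap)
  39 <= 59: swap -> [32, 39, 96, 52, 59]
  52 <= 59: swap -> [32, 39, 52, 96, 59]
Place pivot at 3: [32, 39, 52, 59, 96]

Partitioned: [32, 39, 52, 59, 96]


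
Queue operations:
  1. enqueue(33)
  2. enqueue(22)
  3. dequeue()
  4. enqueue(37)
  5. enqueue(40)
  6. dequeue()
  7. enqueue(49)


enqueue(33) -> [33]
enqueue(22) -> [33, 22]
dequeue()->33, [22]
enqueue(37) -> [22, 37]
enqueue(40) -> [22, 37, 40]
dequeue()->22, [37, 40]
enqueue(49) -> [37, 40, 49]

Final queue: [37, 40, 49]


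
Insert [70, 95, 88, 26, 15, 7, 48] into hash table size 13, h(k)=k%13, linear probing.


Insert 70: h=5 -> slot 5
Insert 95: h=4 -> slot 4
Insert 88: h=10 -> slot 10
Insert 26: h=0 -> slot 0
Insert 15: h=2 -> slot 2
Insert 7: h=7 -> slot 7
Insert 48: h=9 -> slot 9

Table: [26, None, 15, None, 95, 70, None, 7, None, 48, 88, None, None]


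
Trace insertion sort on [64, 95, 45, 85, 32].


Initial: [64, 95, 45, 85, 32]
Insert 95: [64, 95, 45, 85, 32]
Insert 45: [45, 64, 95, 85, 32]
Insert 85: [45, 64, 85, 95, 32]
Insert 32: [32, 45, 64, 85, 95]

Sorted: [32, 45, 64, 85, 95]


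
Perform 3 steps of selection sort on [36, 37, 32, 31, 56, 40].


Initial: [36, 37, 32, 31, 56, 40]
Step 1: min=31 at 3
  Swap: [31, 37, 32, 36, 56, 40]
Step 2: min=32 at 2
  Swap: [31, 32, 37, 36, 56, 40]
Step 3: min=36 at 3
  Swap: [31, 32, 36, 37, 56, 40]

After 3 steps: [31, 32, 36, 37, 56, 40]


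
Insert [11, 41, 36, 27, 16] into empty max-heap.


Insert 11: [11]
Insert 41: [41, 11]
Insert 36: [41, 11, 36]
Insert 27: [41, 27, 36, 11]
Insert 16: [41, 27, 36, 11, 16]

Final heap: [41, 27, 36, 11, 16]


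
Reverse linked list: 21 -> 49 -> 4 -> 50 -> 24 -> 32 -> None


Step 1: curr=21, set curr.next=prev(None) | reversed so far: 21
Step 2: curr=49, set curr.next=prev(21) | reversed so far: 49 -> 21
Step 3: curr=4, set curr.next=prev(49) | reversed so far: 4 -> 49 -> 21
Step 4: curr=50, set curr.next=prev(4) | reversed so far: 50 -> 4 -> 49 -> 21
Step 5: curr=24, set curr.next=prev(50) | reversed so far: 24 -> 50 -> 4 -> 49 -> 21
Step 6: curr=32, set curr.next=prev(24) | reversed so far: 32 -> 24 -> 50 -> 4 -> 49 -> 21

32 -> 24 -> 50 -> 4 -> 49 -> 21 -> None


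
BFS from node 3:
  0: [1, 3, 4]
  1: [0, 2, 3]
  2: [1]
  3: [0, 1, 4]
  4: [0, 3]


Visit 3, enqueue [0, 1, 4]
Visit 0, enqueue []
Visit 1, enqueue [2]
Visit 4, enqueue []
Visit 2, enqueue []

BFS order: [3, 0, 1, 4, 2]


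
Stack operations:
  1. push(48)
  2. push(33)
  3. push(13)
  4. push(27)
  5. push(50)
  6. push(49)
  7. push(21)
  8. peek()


push(48) -> [48]
push(33) -> [48, 33]
push(13) -> [48, 33, 13]
push(27) -> [48, 33, 13, 27]
push(50) -> [48, 33, 13, 27, 50]
push(49) -> [48, 33, 13, 27, 50, 49]
push(21) -> [48, 33, 13, 27, 50, 49, 21]
peek()->21

Final stack: [48, 33, 13, 27, 50, 49, 21]


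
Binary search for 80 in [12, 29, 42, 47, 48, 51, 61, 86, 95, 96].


Step 1: lo=0, hi=9, mid=4, val=48
Step 2: lo=5, hi=9, mid=7, val=86
Step 3: lo=5, hi=6, mid=5, val=51
Step 4: lo=6, hi=6, mid=6, val=61

Not found


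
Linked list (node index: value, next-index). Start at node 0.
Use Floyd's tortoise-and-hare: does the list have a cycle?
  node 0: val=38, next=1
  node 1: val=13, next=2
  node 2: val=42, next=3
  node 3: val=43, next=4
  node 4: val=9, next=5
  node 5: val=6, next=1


Floyd's tortoise (slow, +1) and hare (fast, +2):
  init: slow=0, fast=0
  step 1: slow=1, fast=2
  step 2: slow=2, fast=4
  step 3: slow=3, fast=1
  step 4: slow=4, fast=3
  step 5: slow=5, fast=5
  slow == fast at node 5: cycle detected

Cycle: yes


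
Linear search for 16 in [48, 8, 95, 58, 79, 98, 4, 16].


i=0: 48!=16
i=1: 8!=16
i=2: 95!=16
i=3: 58!=16
i=4: 79!=16
i=5: 98!=16
i=6: 4!=16
i=7: 16==16 found!

Found at 7, 8 comps


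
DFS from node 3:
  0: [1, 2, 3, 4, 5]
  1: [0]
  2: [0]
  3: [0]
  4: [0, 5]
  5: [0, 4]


Visit 3, push [0]
Visit 0, push [5, 4, 2, 1]
Visit 1, push []
Visit 2, push []
Visit 4, push [5]
Visit 5, push []

DFS order: [3, 0, 1, 2, 4, 5]


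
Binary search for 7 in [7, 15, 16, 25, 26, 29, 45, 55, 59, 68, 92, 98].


Step 1: lo=0, hi=11, mid=5, val=29
Step 2: lo=0, hi=4, mid=2, val=16
Step 3: lo=0, hi=1, mid=0, val=7

Found at index 0


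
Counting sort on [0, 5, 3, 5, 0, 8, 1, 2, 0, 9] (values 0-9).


Input: [0, 5, 3, 5, 0, 8, 1, 2, 0, 9]
Counts: [3, 1, 1, 1, 0, 2, 0, 0, 1, 1]

Sorted: [0, 0, 0, 1, 2, 3, 5, 5, 8, 9]


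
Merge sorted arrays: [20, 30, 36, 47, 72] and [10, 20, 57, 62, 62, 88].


Take 10 from B
Take 20 from A
Take 20 from B
Take 30 from A
Take 36 from A
Take 47 from A
Take 57 from B
Take 62 from B
Take 62 from B
Take 72 from A

Merged: [10, 20, 20, 30, 36, 47, 57, 62, 62, 72, 88]


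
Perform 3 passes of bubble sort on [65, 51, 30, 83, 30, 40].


Initial: [65, 51, 30, 83, 30, 40]
Pass 1: [51, 30, 65, 30, 40, 83] (4 swaps)
Pass 2: [30, 51, 30, 40, 65, 83] (3 swaps)
Pass 3: [30, 30, 40, 51, 65, 83] (2 swaps)

After 3 passes: [30, 30, 40, 51, 65, 83]


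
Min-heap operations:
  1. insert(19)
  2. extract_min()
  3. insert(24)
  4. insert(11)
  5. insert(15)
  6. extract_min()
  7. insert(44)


insert(19) -> [19]
extract_min()->19, []
insert(24) -> [24]
insert(11) -> [11, 24]
insert(15) -> [11, 24, 15]
extract_min()->11, [15, 24]
insert(44) -> [15, 24, 44]

Final heap: [15, 24, 44]


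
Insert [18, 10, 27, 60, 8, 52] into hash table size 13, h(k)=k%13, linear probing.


Insert 18: h=5 -> slot 5
Insert 10: h=10 -> slot 10
Insert 27: h=1 -> slot 1
Insert 60: h=8 -> slot 8
Insert 8: h=8, 1 probes -> slot 9
Insert 52: h=0 -> slot 0

Table: [52, 27, None, None, None, 18, None, None, 60, 8, 10, None, None]


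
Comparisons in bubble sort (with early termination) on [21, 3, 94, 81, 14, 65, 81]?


Algorithm: bubble sort (with early termination)
Input: [21, 3, 94, 81, 14, 65, 81]
Sorted: [3, 14, 21, 65, 81, 81, 94]

18


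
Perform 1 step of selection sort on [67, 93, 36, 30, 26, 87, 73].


Initial: [67, 93, 36, 30, 26, 87, 73]
Step 1: min=26 at 4
  Swap: [26, 93, 36, 30, 67, 87, 73]

After 1 step: [26, 93, 36, 30, 67, 87, 73]


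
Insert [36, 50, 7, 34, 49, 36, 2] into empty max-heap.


Insert 36: [36]
Insert 50: [50, 36]
Insert 7: [50, 36, 7]
Insert 34: [50, 36, 7, 34]
Insert 49: [50, 49, 7, 34, 36]
Insert 36: [50, 49, 36, 34, 36, 7]
Insert 2: [50, 49, 36, 34, 36, 7, 2]

Final heap: [50, 49, 36, 34, 36, 7, 2]


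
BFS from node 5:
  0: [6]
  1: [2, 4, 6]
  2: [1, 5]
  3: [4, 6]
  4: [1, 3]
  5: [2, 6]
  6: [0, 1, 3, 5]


Visit 5, enqueue [2, 6]
Visit 2, enqueue [1]
Visit 6, enqueue [0, 3]
Visit 1, enqueue [4]
Visit 0, enqueue []
Visit 3, enqueue []
Visit 4, enqueue []

BFS order: [5, 2, 6, 1, 0, 3, 4]


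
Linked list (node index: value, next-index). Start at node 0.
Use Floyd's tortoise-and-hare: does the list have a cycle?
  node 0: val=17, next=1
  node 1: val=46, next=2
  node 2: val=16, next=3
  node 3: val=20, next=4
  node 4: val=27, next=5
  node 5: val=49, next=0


Floyd's tortoise (slow, +1) and hare (fast, +2):
  init: slow=0, fast=0
  step 1: slow=1, fast=2
  step 2: slow=2, fast=4
  step 3: slow=3, fast=0
  step 4: slow=4, fast=2
  step 5: slow=5, fast=4
  step 6: slow=0, fast=0
  slow == fast at node 0: cycle detected

Cycle: yes
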